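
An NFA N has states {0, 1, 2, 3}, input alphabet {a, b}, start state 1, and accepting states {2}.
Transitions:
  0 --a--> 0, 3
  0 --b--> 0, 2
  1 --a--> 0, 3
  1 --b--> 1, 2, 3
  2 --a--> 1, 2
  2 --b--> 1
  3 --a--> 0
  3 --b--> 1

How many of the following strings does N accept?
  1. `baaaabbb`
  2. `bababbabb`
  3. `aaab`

`baaaabbb`: accepted
`bababbabb`: accepted
`aaab`: accepted

3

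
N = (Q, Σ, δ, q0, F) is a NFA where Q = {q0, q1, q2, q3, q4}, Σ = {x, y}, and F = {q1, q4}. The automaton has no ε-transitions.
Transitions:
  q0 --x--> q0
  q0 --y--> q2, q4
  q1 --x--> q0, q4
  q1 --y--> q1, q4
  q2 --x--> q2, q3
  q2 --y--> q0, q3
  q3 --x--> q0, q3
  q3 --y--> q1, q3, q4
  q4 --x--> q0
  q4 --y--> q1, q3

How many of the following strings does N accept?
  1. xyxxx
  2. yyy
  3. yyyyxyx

2

xyxxx: rejected
yyy: accepted
yyyyxyx: accepted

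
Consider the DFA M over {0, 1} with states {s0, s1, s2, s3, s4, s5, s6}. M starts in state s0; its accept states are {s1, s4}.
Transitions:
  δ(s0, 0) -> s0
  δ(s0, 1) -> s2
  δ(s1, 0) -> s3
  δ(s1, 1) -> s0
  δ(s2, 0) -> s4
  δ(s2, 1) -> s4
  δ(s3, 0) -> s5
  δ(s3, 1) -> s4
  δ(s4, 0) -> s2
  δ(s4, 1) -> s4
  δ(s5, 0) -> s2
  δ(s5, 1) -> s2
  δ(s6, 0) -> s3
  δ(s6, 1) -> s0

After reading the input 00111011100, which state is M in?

s0 --0--> s0
s0 --0--> s0
s0 --1--> s2
s2 --1--> s4
s4 --1--> s4
s4 --0--> s2
s2 --1--> s4
s4 --1--> s4
s4 --1--> s4
s4 --0--> s2
s2 --0--> s4

s4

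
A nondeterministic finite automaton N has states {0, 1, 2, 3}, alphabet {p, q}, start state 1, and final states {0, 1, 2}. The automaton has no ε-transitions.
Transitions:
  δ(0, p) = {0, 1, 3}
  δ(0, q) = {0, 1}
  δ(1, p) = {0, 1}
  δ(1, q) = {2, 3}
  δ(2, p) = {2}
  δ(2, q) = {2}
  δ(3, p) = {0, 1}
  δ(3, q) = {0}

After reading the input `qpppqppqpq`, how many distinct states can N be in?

Start: {1}
read q: {2, 3}
read p: {0, 1, 2}
read p: {0, 1, 2, 3}
read p: {0, 1, 2, 3}
read q: {0, 1, 2, 3}
read p: {0, 1, 2, 3}
read p: {0, 1, 2, 3}
read q: {0, 1, 2, 3}
read p: {0, 1, 2, 3}
read q: {0, 1, 2, 3}
Final reachable set {0, 1, 2, 3} has 4 states.

4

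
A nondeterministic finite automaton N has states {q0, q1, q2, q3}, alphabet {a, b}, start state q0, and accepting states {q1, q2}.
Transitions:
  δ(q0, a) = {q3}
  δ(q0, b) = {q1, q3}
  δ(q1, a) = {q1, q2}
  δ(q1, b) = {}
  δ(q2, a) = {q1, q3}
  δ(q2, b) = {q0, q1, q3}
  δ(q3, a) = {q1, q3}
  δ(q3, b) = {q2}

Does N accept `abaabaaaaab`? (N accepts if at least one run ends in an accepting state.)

Start: {q0}
read a: {q3}
read b: {q2}
read a: {q1, q3}
read a: {q1, q2, q3}
read b: {q0, q1, q2, q3}
read a: {q1, q2, q3}
read a: {q1, q2, q3}
read a: {q1, q2, q3}
read a: {q1, q2, q3}
read a: {q1, q2, q3}
read b: {q0, q1, q2, q3}
Reachable ∩ accepting = {q1, q2} — nonempty.

accepted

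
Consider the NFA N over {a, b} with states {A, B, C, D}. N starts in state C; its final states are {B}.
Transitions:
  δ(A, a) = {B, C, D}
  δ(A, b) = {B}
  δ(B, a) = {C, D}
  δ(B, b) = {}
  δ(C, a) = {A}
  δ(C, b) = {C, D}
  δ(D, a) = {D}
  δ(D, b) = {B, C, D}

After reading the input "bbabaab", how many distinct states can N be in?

3

Start: {C}
read b: {C, D}
read b: {B, C, D}
read a: {A, C, D}
read b: {B, C, D}
read a: {A, C, D}
read a: {A, B, C, D}
read b: {B, C, D}
Final reachable set {B, C, D} has 3 states.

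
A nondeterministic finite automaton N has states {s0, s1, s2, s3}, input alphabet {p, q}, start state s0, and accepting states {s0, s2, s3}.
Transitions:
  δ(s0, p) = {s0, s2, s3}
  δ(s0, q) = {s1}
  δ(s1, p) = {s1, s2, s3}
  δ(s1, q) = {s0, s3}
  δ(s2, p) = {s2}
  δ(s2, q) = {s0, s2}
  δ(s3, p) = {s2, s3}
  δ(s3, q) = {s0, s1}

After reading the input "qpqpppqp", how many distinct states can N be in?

4

Start: {s0}
read q: {s1}
read p: {s1, s2, s3}
read q: {s0, s1, s2, s3}
read p: {s0, s1, s2, s3}
read p: {s0, s1, s2, s3}
read p: {s0, s1, s2, s3}
read q: {s0, s1, s2, s3}
read p: {s0, s1, s2, s3}
Final reachable set {s0, s1, s2, s3} has 4 states.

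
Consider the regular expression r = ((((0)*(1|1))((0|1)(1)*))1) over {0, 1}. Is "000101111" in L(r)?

Split as 00010111·1: (((0)*(1|1))((0|1)(1)*)) matches 00010111 and 1 matches 1.

yes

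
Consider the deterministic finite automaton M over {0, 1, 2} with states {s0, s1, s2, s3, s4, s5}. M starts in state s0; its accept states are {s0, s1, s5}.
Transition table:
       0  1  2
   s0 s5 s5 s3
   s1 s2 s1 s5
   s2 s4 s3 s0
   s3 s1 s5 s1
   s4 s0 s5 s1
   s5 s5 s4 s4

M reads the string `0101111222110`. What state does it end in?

s0 --0--> s5
s5 --1--> s4
s4 --0--> s0
s0 --1--> s5
s5 --1--> s4
s4 --1--> s5
s5 --1--> s4
s4 --2--> s1
s1 --2--> s5
s5 --2--> s4
s4 --1--> s5
s5 --1--> s4
s4 --0--> s0

s0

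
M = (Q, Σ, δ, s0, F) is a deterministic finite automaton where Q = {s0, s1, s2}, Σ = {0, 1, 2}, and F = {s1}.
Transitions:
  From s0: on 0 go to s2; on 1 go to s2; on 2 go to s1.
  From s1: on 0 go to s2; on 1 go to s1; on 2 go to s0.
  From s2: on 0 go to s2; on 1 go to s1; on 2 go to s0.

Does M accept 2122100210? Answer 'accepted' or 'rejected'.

s0 --2--> s1
s1 --1--> s1
s1 --2--> s0
s0 --2--> s1
s1 --1--> s1
s1 --0--> s2
s2 --0--> s2
s2 --2--> s0
s0 --1--> s2
s2 --0--> s2
End in state s2, which is not an accepting state.

rejected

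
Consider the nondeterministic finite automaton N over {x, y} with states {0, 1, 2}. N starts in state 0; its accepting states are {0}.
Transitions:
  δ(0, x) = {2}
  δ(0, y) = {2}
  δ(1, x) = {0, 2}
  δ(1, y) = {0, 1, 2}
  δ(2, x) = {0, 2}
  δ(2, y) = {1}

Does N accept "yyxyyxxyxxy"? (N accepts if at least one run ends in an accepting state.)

Start: {0}
read y: {2}
read y: {1}
read x: {0, 2}
read y: {1, 2}
read y: {0, 1, 2}
read x: {0, 2}
read x: {0, 2}
read y: {1, 2}
read x: {0, 2}
read x: {0, 2}
read y: {1, 2}
Reachable ∩ accepting = {} — empty.

rejected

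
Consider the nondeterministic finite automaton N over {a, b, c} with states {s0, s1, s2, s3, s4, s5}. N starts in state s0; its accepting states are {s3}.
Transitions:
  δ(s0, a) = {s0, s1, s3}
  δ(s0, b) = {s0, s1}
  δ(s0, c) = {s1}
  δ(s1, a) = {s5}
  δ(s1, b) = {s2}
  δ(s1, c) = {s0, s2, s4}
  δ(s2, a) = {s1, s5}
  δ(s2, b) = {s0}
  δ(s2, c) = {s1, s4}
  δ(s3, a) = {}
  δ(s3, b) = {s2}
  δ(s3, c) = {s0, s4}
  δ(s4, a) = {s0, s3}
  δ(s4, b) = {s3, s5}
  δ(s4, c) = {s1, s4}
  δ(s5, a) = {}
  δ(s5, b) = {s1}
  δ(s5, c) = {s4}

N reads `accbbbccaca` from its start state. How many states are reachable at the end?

4

Start: {s0}
read a: {s0, s1, s3}
read c: {s0, s1, s2, s4}
read c: {s0, s1, s2, s4}
read b: {s0, s1, s2, s3, s5}
read b: {s0, s1, s2}
read b: {s0, s1, s2}
read c: {s0, s1, s2, s4}
read c: {s0, s1, s2, s4}
read a: {s0, s1, s3, s5}
read c: {s0, s1, s2, s4}
read a: {s0, s1, s3, s5}
Final reachable set {s0, s1, s3, s5} has 4 states.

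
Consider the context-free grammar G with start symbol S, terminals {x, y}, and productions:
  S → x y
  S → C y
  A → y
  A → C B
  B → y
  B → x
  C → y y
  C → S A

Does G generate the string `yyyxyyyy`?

yes

S ⇒ Cy ⇒ SAy ⇒ CyAy ⇒ yyyAy ⇒ yyyCBy ⇒ yyySABy ⇒ yyyxyABy ⇒ yyyxyyBy ⇒ yyyxyyyy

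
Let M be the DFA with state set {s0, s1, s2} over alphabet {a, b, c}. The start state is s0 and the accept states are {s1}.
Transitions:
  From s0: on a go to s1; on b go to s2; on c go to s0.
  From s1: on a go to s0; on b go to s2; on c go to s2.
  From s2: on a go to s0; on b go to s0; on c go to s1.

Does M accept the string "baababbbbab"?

rejected

s0 --b--> s2
s2 --a--> s0
s0 --a--> s1
s1 --b--> s2
s2 --a--> s0
s0 --b--> s2
s2 --b--> s0
s0 --b--> s2
s2 --b--> s0
s0 --a--> s1
s1 --b--> s2
End in state s2, which is not an accepting state.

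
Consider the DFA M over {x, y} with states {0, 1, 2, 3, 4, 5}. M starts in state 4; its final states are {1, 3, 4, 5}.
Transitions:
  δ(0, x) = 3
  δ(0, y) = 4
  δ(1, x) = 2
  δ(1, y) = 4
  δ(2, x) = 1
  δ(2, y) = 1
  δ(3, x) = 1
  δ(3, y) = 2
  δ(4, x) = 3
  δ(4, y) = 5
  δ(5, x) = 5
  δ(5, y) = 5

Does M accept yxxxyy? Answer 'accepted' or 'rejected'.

accepted

4 --y--> 5
5 --x--> 5
5 --x--> 5
5 --x--> 5
5 --y--> 5
5 --y--> 5
End in state 5, which is an accepting state.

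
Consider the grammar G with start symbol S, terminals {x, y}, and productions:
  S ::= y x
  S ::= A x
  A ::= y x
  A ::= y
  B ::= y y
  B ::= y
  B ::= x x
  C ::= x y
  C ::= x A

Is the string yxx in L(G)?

S ⇒ Ax ⇒ yxx

yes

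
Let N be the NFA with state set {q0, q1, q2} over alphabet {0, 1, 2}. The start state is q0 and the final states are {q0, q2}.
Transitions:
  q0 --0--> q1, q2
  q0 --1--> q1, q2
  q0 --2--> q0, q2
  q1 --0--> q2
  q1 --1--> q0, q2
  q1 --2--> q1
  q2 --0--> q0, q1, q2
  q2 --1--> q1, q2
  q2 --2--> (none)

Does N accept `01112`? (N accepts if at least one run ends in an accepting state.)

accepted

Start: {q0}
read 0: {q1, q2}
read 1: {q0, q1, q2}
read 1: {q0, q1, q2}
read 1: {q0, q1, q2}
read 2: {q0, q1, q2}
Reachable ∩ accepting = {q0, q2} — nonempty.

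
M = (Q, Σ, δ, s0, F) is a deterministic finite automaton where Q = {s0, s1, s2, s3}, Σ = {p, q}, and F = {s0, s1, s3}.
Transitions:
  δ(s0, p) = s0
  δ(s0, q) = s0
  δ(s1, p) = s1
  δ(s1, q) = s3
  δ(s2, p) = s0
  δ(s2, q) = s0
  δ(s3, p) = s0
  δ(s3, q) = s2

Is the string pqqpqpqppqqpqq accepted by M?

s0 --p--> s0
s0 --q--> s0
s0 --q--> s0
s0 --p--> s0
s0 --q--> s0
s0 --p--> s0
s0 --q--> s0
s0 --p--> s0
s0 --p--> s0
s0 --q--> s0
s0 --q--> s0
s0 --p--> s0
s0 --q--> s0
s0 --q--> s0
End in state s0, which is an accepting state.

accepted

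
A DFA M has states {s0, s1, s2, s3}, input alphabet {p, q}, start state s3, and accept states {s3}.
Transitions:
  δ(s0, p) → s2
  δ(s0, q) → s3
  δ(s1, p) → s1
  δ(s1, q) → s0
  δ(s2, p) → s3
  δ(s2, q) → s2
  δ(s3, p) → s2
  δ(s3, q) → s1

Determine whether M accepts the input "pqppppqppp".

accepted

s3 --p--> s2
s2 --q--> s2
s2 --p--> s3
s3 --p--> s2
s2 --p--> s3
s3 --p--> s2
s2 --q--> s2
s2 --p--> s3
s3 --p--> s2
s2 --p--> s3
End in state s3, which is an accepting state.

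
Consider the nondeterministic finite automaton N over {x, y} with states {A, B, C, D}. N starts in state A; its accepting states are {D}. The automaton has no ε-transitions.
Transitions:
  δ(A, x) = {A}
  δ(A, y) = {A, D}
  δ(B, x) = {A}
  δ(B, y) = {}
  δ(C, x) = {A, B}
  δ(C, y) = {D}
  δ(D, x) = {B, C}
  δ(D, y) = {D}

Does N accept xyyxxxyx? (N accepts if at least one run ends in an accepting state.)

Start: {A}
read x: {A}
read y: {A, D}
read y: {A, D}
read x: {A, B, C}
read x: {A, B}
read x: {A}
read y: {A, D}
read x: {A, B, C}
Reachable ∩ accepting = {} — empty.

rejected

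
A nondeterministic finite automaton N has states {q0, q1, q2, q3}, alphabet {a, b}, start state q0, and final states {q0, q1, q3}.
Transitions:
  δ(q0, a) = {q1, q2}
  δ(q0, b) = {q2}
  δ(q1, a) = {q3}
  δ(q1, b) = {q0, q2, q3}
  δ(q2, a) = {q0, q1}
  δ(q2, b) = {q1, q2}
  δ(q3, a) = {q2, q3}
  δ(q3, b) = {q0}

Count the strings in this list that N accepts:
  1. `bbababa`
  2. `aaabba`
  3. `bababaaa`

`bbababa`: accepted
`aaabba`: accepted
`bababaaa`: accepted

3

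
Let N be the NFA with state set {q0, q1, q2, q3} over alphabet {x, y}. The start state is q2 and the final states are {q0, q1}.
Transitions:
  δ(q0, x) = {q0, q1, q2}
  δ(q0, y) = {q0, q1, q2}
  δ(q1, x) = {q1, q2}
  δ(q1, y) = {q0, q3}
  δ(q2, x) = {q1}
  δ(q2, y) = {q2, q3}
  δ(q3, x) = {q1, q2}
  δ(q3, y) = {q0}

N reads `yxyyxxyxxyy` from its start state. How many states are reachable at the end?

4

Start: {q2}
read y: {q2, q3}
read x: {q1, q2}
read y: {q0, q2, q3}
read y: {q0, q1, q2, q3}
read x: {q0, q1, q2}
read x: {q0, q1, q2}
read y: {q0, q1, q2, q3}
read x: {q0, q1, q2}
read x: {q0, q1, q2}
read y: {q0, q1, q2, q3}
read y: {q0, q1, q2, q3}
Final reachable set {q0, q1, q2, q3} has 4 states.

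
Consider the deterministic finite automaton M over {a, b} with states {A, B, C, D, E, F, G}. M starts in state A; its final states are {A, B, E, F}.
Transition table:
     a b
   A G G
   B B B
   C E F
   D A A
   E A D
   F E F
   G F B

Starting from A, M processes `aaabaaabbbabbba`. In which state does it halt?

A --a--> G
G --a--> F
F --a--> E
E --b--> D
D --a--> A
A --a--> G
G --a--> F
F --b--> F
F --b--> F
F --b--> F
F --a--> E
E --b--> D
D --b--> A
A --b--> G
G --a--> F

F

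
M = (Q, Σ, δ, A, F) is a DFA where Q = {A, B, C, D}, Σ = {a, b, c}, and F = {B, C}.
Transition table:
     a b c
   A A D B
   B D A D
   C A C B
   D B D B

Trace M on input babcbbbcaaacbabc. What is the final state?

B

A --b--> D
D --a--> B
B --b--> A
A --c--> B
B --b--> A
A --b--> D
D --b--> D
D --c--> B
B --a--> D
D --a--> B
B --a--> D
D --c--> B
B --b--> A
A --a--> A
A --b--> D
D --c--> B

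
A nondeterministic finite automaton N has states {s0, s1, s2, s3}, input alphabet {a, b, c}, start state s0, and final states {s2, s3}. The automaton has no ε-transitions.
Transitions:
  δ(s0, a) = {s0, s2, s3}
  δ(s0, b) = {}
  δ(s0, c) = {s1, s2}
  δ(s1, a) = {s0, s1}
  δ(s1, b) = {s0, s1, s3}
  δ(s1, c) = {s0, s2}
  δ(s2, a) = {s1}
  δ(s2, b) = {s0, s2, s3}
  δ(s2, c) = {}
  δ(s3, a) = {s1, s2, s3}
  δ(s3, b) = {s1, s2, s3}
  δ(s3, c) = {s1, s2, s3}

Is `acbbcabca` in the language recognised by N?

Start: {s0}
read a: {s0, s2, s3}
read c: {s1, s2, s3}
read b: {s0, s1, s2, s3}
read b: {s0, s1, s2, s3}
read c: {s0, s1, s2, s3}
read a: {s0, s1, s2, s3}
read b: {s0, s1, s2, s3}
read c: {s0, s1, s2, s3}
read a: {s0, s1, s2, s3}
Reachable ∩ accepting = {s2, s3} — nonempty.

accepted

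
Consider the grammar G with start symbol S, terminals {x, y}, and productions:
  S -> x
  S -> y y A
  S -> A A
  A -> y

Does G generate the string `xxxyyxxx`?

no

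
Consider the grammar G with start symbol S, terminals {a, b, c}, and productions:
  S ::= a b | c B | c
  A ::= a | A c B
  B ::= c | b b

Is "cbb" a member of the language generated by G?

yes

S ⇒ cB ⇒ cbb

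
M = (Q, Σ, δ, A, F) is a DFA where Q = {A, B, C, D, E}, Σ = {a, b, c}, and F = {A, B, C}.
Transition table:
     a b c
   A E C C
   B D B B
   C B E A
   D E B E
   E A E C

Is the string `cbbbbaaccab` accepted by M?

rejected

A --c--> C
C --b--> E
E --b--> E
E --b--> E
E --b--> E
E --a--> A
A --a--> E
E --c--> C
C --c--> A
A --a--> E
E --b--> E
End in state E, which is not an accepting state.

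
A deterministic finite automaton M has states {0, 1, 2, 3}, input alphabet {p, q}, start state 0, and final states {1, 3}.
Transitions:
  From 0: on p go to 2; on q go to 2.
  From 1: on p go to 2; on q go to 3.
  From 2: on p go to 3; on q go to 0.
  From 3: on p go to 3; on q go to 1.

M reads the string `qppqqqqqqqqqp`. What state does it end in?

2

0 --q--> 2
2 --p--> 3
3 --p--> 3
3 --q--> 1
1 --q--> 3
3 --q--> 1
1 --q--> 3
3 --q--> 1
1 --q--> 3
3 --q--> 1
1 --q--> 3
3 --q--> 1
1 --p--> 2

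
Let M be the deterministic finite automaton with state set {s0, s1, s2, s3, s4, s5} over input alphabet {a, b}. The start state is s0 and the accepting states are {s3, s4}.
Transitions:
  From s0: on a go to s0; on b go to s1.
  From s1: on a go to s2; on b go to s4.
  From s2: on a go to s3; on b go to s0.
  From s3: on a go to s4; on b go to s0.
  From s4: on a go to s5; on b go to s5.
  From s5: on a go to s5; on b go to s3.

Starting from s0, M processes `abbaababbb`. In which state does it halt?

s0 --a--> s0
s0 --b--> s1
s1 --b--> s4
s4 --a--> s5
s5 --a--> s5
s5 --b--> s3
s3 --a--> s4
s4 --b--> s5
s5 --b--> s3
s3 --b--> s0

s0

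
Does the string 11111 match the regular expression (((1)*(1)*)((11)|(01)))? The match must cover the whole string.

Split as 111·11: ((1)*(1)*) matches 111 and ((11)|(01)) matches 11.

yes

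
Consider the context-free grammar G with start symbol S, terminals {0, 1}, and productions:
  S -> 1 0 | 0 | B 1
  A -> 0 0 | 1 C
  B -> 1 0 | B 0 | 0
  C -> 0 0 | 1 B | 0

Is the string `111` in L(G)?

no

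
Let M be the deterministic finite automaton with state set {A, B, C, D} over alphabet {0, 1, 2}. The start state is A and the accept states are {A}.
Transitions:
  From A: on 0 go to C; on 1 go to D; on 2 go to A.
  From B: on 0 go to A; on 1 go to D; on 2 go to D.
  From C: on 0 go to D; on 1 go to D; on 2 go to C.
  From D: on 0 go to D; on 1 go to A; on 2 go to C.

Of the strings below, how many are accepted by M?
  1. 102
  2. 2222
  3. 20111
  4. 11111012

102: rejected
2222: accepted
20111: rejected
11111012: accepted

2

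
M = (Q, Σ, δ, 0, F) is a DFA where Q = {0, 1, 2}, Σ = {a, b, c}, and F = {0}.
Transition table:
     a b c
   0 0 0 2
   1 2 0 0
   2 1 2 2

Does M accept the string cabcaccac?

0 --c--> 2
2 --a--> 1
1 --b--> 0
0 --c--> 2
2 --a--> 1
1 --c--> 0
0 --c--> 2
2 --a--> 1
1 --c--> 0
End in state 0, which is an accepting state.

accepted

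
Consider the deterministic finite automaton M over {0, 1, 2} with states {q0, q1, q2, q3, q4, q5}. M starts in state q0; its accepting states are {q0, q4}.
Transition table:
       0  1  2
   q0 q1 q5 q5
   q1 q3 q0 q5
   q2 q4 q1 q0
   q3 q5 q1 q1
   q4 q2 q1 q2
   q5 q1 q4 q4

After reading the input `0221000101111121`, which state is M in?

q4

q0 --0--> q1
q1 --2--> q5
q5 --2--> q4
q4 --1--> q1
q1 --0--> q3
q3 --0--> q5
q5 --0--> q1
q1 --1--> q0
q0 --0--> q1
q1 --1--> q0
q0 --1--> q5
q5 --1--> q4
q4 --1--> q1
q1 --1--> q0
q0 --2--> q5
q5 --1--> q4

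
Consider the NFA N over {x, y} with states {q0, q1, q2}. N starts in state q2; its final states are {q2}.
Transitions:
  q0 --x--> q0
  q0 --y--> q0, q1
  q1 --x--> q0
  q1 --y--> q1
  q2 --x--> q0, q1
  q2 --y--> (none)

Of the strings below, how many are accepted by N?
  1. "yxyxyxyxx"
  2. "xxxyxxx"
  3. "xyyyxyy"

0

"yxyxyxyxx": rejected
"xxxyxxx": rejected
"xyyyxyy": rejected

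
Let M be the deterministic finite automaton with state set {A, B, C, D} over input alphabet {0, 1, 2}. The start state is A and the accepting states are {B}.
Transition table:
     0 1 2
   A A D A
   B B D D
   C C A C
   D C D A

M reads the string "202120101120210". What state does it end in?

A --2--> A
A --0--> A
A --2--> A
A --1--> D
D --2--> A
A --0--> A
A --1--> D
D --0--> C
C --1--> A
A --1--> D
D --2--> A
A --0--> A
A --2--> A
A --1--> D
D --0--> C

C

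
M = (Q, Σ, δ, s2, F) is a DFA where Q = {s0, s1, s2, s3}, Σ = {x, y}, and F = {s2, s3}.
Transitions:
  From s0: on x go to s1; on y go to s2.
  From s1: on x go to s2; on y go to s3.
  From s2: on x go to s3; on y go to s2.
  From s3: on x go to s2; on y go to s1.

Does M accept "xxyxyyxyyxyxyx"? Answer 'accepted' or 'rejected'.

s2 --x--> s3
s3 --x--> s2
s2 --y--> s2
s2 --x--> s3
s3 --y--> s1
s1 --y--> s3
s3 --x--> s2
s2 --y--> s2
s2 --y--> s2
s2 --x--> s3
s3 --y--> s1
s1 --x--> s2
s2 --y--> s2
s2 --x--> s3
End in state s3, which is an accepting state.

accepted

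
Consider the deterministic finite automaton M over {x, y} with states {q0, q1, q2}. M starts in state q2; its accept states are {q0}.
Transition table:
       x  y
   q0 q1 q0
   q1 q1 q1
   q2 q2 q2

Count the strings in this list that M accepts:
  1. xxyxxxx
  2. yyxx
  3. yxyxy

0

xxyxxxx: rejected
yyxx: rejected
yxyxy: rejected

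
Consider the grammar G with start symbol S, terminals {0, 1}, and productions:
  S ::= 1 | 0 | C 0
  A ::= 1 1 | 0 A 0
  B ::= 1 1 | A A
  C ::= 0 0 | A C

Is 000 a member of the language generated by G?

yes

S ⇒ C0 ⇒ 000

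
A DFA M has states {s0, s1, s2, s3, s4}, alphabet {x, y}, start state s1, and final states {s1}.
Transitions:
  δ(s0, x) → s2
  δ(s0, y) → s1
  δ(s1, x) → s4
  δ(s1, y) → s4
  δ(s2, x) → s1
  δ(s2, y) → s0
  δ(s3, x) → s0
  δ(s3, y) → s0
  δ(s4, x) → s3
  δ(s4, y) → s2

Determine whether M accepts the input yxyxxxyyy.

s1 --y--> s4
s4 --x--> s3
s3 --y--> s0
s0 --x--> s2
s2 --x--> s1
s1 --x--> s4
s4 --y--> s2
s2 --y--> s0
s0 --y--> s1
End in state s1, which is an accepting state.

accepted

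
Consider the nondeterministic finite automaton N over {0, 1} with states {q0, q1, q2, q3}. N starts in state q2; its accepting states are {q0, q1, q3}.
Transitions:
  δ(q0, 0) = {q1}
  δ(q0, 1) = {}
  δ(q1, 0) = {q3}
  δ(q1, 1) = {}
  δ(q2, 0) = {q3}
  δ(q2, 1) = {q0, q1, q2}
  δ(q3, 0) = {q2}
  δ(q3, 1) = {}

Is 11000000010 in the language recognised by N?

Start: {q2}
read 1: {q0, q1, q2}
read 1: {q0, q1, q2}
read 0: {q1, q3}
read 0: {q2, q3}
read 0: {q2, q3}
read 0: {q2, q3}
read 0: {q2, q3}
read 0: {q2, q3}
read 0: {q2, q3}
read 1: {q0, q1, q2}
read 0: {q1, q3}
Reachable ∩ accepting = {q1, q3} — nonempty.

accepted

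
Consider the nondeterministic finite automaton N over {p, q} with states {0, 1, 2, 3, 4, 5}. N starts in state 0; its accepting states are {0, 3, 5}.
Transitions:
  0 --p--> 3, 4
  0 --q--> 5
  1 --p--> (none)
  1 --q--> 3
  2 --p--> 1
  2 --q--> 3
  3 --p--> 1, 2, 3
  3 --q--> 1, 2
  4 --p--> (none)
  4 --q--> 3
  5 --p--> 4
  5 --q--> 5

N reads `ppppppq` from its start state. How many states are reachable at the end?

3

Start: {0}
read p: {3, 4}
read p: {1, 2, 3}
read p: {1, 2, 3}
read p: {1, 2, 3}
read p: {1, 2, 3}
read p: {1, 2, 3}
read q: {1, 2, 3}
Final reachable set {1, 2, 3} has 3 states.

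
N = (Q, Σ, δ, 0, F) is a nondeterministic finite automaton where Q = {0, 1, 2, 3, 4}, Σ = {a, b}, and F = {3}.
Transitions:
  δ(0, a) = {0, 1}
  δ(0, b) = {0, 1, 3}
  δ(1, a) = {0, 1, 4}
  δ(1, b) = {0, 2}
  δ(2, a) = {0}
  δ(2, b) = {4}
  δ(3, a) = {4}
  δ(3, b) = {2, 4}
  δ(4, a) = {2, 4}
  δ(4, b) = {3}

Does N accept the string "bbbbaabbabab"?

Start: {0}
read b: {0, 1, 3}
read b: {0, 1, 2, 3, 4}
read b: {0, 1, 2, 3, 4}
read b: {0, 1, 2, 3, 4}
read a: {0, 1, 2, 4}
read a: {0, 1, 2, 4}
read b: {0, 1, 2, 3, 4}
read b: {0, 1, 2, 3, 4}
read a: {0, 1, 2, 4}
read b: {0, 1, 2, 3, 4}
read a: {0, 1, 2, 4}
read b: {0, 1, 2, 3, 4}
Reachable ∩ accepting = {3} — nonempty.

accepted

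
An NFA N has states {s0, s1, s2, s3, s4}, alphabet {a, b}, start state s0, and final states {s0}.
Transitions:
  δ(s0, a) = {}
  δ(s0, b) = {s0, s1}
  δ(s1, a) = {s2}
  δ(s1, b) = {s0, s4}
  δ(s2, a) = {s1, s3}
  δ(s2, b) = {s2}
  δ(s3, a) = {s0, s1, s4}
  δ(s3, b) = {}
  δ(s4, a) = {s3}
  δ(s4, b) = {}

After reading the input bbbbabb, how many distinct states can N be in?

1

Start: {s0}
read b: {s0, s1}
read b: {s0, s1, s4}
read b: {s0, s1, s4}
read b: {s0, s1, s4}
read a: {s2, s3}
read b: {s2}
read b: {s2}
Final reachable set {s2} has 1 state.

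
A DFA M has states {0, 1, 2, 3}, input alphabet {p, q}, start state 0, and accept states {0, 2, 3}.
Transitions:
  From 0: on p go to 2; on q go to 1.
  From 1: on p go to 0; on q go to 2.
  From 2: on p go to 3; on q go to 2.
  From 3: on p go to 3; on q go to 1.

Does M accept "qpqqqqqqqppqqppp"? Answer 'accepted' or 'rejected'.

accepted

0 --q--> 1
1 --p--> 0
0 --q--> 1
1 --q--> 2
2 --q--> 2
2 --q--> 2
2 --q--> 2
2 --q--> 2
2 --q--> 2
2 --p--> 3
3 --p--> 3
3 --q--> 1
1 --q--> 2
2 --p--> 3
3 --p--> 3
3 --p--> 3
End in state 3, which is an accepting state.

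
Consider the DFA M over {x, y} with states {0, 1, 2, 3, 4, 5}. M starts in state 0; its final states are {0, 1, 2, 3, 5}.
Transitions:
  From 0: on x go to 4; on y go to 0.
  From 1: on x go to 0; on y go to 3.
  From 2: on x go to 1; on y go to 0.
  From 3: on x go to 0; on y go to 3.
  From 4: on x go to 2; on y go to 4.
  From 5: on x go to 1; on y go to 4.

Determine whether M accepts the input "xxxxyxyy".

0 --x--> 4
4 --x--> 2
2 --x--> 1
1 --x--> 0
0 --y--> 0
0 --x--> 4
4 --y--> 4
4 --y--> 4
End in state 4, which is not an accepting state.

rejected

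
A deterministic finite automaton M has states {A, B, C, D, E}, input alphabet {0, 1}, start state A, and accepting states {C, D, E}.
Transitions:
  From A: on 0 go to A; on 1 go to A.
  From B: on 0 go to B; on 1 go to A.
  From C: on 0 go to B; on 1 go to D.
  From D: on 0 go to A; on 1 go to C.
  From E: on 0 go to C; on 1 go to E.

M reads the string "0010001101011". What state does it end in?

A

A --0--> A
A --0--> A
A --1--> A
A --0--> A
A --0--> A
A --0--> A
A --1--> A
A --1--> A
A --0--> A
A --1--> A
A --0--> A
A --1--> A
A --1--> A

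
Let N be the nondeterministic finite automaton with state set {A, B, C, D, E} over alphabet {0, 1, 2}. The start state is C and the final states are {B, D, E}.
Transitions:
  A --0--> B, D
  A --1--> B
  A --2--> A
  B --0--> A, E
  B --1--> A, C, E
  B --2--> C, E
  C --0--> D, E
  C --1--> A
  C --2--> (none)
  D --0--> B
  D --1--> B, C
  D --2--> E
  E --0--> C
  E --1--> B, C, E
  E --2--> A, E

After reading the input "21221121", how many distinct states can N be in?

Start: {C}
read 2: {}
The reachable set is empty and stays empty for the remaining 7 symbols.
Final reachable set {} has 0 states.

0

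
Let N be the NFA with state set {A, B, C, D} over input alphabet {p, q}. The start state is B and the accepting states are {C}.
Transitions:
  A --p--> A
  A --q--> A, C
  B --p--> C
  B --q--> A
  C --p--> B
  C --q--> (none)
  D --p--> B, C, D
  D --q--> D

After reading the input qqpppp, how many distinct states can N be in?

Start: {B}
read q: {A}
read q: {A, C}
read p: {A, B}
read p: {A, C}
read p: {A, B}
read p: {A, C}
Final reachable set {A, C} has 2 states.

2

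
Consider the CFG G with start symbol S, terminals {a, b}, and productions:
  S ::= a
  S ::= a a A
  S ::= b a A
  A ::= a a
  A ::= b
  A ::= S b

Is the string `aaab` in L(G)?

S ⇒ aaA ⇒ aaSb ⇒ aaab

yes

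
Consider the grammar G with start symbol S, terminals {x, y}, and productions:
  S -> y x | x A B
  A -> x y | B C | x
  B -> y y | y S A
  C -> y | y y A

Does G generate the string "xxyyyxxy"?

yes

S ⇒ xAB ⇒ xxyB ⇒ xxyySA ⇒ xxyyyxA ⇒ xxyyyxxy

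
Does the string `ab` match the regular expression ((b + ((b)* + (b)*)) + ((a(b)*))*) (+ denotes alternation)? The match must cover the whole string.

The right alternative ((a(b)*))* matches ab.

yes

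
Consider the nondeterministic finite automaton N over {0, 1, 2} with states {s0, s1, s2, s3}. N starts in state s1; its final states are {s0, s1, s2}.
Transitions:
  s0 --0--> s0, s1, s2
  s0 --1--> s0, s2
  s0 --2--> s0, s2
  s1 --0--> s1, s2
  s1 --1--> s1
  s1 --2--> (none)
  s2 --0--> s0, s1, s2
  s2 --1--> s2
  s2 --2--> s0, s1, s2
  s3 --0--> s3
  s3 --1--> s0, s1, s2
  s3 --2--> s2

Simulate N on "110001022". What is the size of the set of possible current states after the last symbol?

3

Start: {s1}
read 1: {s1}
read 1: {s1}
read 0: {s1, s2}
read 0: {s0, s1, s2}
read 0: {s0, s1, s2}
read 1: {s0, s1, s2}
read 0: {s0, s1, s2}
read 2: {s0, s1, s2}
read 2: {s0, s1, s2}
Final reachable set {s0, s1, s2} has 3 states.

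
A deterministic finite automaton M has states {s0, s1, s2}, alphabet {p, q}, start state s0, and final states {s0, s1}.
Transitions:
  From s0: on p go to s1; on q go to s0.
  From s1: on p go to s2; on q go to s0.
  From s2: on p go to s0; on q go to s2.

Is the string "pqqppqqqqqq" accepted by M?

rejected

s0 --p--> s1
s1 --q--> s0
s0 --q--> s0
s0 --p--> s1
s1 --p--> s2
s2 --q--> s2
s2 --q--> s2
s2 --q--> s2
s2 --q--> s2
s2 --q--> s2
s2 --q--> s2
End in state s2, which is not an accepting state.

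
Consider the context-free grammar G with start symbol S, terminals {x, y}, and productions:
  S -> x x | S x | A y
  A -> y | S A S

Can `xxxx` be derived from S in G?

yes

S ⇒ Sx ⇒ Sxx ⇒ xxxx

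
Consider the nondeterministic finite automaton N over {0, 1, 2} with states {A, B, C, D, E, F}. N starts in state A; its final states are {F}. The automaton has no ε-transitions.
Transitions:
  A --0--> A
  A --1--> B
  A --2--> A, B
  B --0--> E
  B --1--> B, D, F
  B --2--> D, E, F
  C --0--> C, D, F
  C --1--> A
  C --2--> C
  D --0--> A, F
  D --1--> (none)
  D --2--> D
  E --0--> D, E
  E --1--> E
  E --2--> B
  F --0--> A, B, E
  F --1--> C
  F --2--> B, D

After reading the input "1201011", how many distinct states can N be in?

Start: {A}
read 1: {B}
read 2: {D, E, F}
read 0: {A, B, D, E, F}
read 1: {B, C, D, E, F}
read 0: {A, B, C, D, E, F}
read 1: {A, B, C, D, E, F}
read 1: {A, B, C, D, E, F}
Final reachable set {A, B, C, D, E, F} has 6 states.

6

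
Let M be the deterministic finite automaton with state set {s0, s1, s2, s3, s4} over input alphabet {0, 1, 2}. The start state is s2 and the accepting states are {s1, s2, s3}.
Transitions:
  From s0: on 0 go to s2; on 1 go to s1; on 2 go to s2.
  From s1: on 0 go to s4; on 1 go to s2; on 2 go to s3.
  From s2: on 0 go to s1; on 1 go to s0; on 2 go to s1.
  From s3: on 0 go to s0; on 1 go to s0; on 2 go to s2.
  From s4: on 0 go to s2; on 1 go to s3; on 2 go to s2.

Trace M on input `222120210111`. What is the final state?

s2

s2 --2--> s1
s1 --2--> s3
s3 --2--> s2
s2 --1--> s0
s0 --2--> s2
s2 --0--> s1
s1 --2--> s3
s3 --1--> s0
s0 --0--> s2
s2 --1--> s0
s0 --1--> s1
s1 --1--> s2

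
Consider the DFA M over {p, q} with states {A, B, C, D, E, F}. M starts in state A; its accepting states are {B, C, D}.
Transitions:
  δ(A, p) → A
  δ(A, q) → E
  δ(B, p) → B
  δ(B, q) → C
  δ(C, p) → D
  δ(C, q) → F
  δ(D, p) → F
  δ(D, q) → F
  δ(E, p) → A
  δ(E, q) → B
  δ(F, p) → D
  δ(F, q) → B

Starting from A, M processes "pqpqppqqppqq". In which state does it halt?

A --p--> A
A --q--> E
E --p--> A
A --q--> E
E --p--> A
A --p--> A
A --q--> E
E --q--> B
B --p--> B
B --p--> B
B --q--> C
C --q--> F

F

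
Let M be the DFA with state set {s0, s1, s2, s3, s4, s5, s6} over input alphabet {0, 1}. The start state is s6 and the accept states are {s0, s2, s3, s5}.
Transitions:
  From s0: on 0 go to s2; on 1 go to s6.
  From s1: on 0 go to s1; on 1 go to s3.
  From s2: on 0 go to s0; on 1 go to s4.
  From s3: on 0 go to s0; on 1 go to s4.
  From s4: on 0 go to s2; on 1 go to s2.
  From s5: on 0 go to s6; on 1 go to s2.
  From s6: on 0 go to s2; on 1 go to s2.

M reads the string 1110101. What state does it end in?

s6 --1--> s2
s2 --1--> s4
s4 --1--> s2
s2 --0--> s0
s0 --1--> s6
s6 --0--> s2
s2 --1--> s4

s4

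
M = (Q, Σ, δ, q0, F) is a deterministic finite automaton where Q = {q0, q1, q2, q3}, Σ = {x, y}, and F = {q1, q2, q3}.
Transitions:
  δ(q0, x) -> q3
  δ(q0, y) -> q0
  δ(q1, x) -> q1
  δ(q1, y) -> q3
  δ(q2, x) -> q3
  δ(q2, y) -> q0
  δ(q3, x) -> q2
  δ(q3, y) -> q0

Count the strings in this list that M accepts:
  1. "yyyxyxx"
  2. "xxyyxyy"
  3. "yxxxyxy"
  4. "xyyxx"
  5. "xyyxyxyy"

"yyyxyxx": accepted
"xxyyxyy": rejected
"yxxxyxy": rejected
"xyyxx": accepted
"xyyxyxyy": rejected

2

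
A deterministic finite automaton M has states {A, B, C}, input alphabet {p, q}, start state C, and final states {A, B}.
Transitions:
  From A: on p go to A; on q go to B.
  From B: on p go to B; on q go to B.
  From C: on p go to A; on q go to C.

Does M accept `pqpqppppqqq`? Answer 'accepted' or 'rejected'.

C --p--> A
A --q--> B
B --p--> B
B --q--> B
B --p--> B
B --p--> B
B --p--> B
B --p--> B
B --q--> B
B --q--> B
B --q--> B
End in state B, which is an accepting state.

accepted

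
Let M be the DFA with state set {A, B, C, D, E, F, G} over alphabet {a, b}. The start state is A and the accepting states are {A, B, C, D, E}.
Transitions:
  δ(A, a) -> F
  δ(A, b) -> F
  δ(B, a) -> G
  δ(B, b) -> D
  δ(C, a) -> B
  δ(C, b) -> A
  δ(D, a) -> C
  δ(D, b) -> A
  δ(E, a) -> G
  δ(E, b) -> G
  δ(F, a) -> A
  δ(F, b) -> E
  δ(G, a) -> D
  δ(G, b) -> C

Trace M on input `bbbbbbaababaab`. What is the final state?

A --b--> F
F --b--> E
E --b--> G
G --b--> C
C --b--> A
A --b--> F
F --a--> A
A --a--> F
F --b--> E
E --a--> G
G --b--> C
C --a--> B
B --a--> G
G --b--> C

C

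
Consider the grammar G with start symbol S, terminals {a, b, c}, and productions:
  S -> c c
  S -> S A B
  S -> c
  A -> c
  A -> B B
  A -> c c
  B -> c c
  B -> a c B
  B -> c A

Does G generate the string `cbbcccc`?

no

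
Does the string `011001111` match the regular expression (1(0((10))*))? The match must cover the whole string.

no

No split of 011001111 into u·v has 1 matching u and (0((10))*) matching v.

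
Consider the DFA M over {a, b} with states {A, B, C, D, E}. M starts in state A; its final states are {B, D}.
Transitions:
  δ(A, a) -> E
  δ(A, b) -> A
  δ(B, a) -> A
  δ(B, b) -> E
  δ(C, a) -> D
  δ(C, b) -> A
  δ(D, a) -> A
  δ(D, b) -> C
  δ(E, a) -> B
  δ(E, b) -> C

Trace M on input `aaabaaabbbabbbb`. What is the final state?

A --a--> E
E --a--> B
B --a--> A
A --b--> A
A --a--> E
E --a--> B
B --a--> A
A --b--> A
A --b--> A
A --b--> A
A --a--> E
E --b--> C
C --b--> A
A --b--> A
A --b--> A

A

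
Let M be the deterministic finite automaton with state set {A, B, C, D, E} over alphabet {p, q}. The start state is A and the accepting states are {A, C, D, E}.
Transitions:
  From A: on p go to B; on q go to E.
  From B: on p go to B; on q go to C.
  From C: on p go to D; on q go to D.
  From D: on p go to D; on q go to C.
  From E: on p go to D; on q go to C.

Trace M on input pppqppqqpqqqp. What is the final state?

D

A --p--> B
B --p--> B
B --p--> B
B --q--> C
C --p--> D
D --p--> D
D --q--> C
C --q--> D
D --p--> D
D --q--> C
C --q--> D
D --q--> C
C --p--> D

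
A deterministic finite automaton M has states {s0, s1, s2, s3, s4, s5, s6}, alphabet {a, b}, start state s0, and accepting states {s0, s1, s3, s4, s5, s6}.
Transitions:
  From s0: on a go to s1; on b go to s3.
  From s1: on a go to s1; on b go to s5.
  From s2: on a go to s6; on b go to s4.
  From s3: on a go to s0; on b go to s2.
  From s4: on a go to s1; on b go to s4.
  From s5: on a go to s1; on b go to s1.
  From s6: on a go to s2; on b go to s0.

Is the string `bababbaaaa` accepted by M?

rejected

s0 --b--> s3
s3 --a--> s0
s0 --b--> s3
s3 --a--> s0
s0 --b--> s3
s3 --b--> s2
s2 --a--> s6
s6 --a--> s2
s2 --a--> s6
s6 --a--> s2
End in state s2, which is not an accepting state.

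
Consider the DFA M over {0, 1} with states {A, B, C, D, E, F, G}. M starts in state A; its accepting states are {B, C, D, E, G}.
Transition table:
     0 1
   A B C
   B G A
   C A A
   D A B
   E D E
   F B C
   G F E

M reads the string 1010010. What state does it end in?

A --1--> C
C --0--> A
A --1--> C
C --0--> A
A --0--> B
B --1--> A
A --0--> B

B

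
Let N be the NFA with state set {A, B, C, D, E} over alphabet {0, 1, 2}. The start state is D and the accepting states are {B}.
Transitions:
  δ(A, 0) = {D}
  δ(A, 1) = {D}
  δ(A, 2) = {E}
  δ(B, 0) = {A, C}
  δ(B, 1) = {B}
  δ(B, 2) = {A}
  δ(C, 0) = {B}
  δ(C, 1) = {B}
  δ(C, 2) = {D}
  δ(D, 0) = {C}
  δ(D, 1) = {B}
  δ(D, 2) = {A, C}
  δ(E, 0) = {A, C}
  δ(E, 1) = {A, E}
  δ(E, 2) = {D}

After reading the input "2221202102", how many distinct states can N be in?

2

Start: {D}
read 2: {A, C}
read 2: {D, E}
read 2: {A, C, D}
read 1: {B, D}
read 2: {A, C}
read 0: {B, D}
read 2: {A, C}
read 1: {B, D}
read 0: {A, C}
read 2: {D, E}
Final reachable set {D, E} has 2 states.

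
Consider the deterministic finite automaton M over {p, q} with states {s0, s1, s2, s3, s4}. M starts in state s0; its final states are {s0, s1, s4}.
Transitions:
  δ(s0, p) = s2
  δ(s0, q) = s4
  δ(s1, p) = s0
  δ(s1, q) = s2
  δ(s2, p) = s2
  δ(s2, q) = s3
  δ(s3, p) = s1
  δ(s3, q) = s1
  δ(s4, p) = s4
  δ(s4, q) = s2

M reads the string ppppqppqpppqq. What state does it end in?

s0 --p--> s2
s2 --p--> s2
s2 --p--> s2
s2 --p--> s2
s2 --q--> s3
s3 --p--> s1
s1 --p--> s0
s0 --q--> s4
s4 --p--> s4
s4 --p--> s4
s4 --p--> s4
s4 --q--> s2
s2 --q--> s3

s3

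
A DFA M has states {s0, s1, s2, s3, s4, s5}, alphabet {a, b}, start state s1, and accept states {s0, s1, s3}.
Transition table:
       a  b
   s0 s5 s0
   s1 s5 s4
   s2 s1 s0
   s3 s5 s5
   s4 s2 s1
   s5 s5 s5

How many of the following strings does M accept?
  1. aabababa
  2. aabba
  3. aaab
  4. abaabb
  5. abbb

aabababa: rejected
aabba: rejected
aaab: rejected
abaabb: rejected
abbb: rejected

0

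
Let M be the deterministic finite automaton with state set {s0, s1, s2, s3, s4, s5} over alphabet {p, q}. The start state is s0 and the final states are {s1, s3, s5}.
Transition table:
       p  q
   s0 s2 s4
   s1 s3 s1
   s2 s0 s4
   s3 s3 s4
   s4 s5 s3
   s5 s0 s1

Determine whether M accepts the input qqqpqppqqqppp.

rejected

s0 --q--> s4
s4 --q--> s3
s3 --q--> s4
s4 --p--> s5
s5 --q--> s1
s1 --p--> s3
s3 --p--> s3
s3 --q--> s4
s4 --q--> s3
s3 --q--> s4
s4 --p--> s5
s5 --p--> s0
s0 --p--> s2
End in state s2, which is not an accepting state.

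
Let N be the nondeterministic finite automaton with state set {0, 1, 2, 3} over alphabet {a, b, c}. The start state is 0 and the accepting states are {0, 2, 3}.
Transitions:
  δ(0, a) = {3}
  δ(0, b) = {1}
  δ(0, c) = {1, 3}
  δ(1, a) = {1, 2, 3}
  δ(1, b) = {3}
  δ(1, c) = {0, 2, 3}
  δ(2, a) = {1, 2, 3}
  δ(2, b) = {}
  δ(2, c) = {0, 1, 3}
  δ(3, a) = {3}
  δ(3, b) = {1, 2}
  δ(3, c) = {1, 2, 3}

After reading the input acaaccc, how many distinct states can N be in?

4

Start: {0}
read a: {3}
read c: {1, 2, 3}
read a: {1, 2, 3}
read a: {1, 2, 3}
read c: {0, 1, 2, 3}
read c: {0, 1, 2, 3}
read c: {0, 1, 2, 3}
Final reachable set {0, 1, 2, 3} has 4 states.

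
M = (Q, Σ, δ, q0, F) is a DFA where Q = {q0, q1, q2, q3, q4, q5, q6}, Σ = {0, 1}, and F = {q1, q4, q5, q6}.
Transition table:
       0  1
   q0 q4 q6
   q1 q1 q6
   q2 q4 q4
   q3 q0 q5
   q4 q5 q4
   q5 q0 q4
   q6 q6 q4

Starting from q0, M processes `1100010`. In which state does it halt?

q5

q0 --1--> q6
q6 --1--> q4
q4 --0--> q5
q5 --0--> q0
q0 --0--> q4
q4 --1--> q4
q4 --0--> q5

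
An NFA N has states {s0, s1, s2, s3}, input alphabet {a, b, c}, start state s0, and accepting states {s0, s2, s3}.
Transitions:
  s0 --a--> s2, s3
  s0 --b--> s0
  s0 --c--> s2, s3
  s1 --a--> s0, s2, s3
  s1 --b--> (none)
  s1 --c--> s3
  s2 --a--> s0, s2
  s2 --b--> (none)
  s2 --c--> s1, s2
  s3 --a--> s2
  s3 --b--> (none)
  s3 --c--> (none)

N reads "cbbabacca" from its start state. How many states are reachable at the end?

0

Start: {s0}
read c: {s2, s3}
read b: {}
The reachable set is empty and stays empty for the remaining 7 symbols.
Final reachable set {} has 0 states.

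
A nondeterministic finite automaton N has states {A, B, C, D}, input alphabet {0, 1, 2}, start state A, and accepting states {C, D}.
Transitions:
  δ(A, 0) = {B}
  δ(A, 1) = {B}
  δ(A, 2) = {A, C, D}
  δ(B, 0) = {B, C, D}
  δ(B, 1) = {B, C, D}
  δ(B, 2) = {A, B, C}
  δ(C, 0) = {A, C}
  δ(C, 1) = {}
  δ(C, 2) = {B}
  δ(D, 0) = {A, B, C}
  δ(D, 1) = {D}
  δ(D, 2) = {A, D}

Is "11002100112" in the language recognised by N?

accepted

Start: {A}
read 1: {B}
read 1: {B, C, D}
read 0: {A, B, C, D}
read 0: {A, B, C, D}
read 2: {A, B, C, D}
read 1: {B, C, D}
read 0: {A, B, C, D}
read 0: {A, B, C, D}
read 1: {B, C, D}
read 1: {B, C, D}
read 2: {A, B, C, D}
Reachable ∩ accepting = {C, D} — nonempty.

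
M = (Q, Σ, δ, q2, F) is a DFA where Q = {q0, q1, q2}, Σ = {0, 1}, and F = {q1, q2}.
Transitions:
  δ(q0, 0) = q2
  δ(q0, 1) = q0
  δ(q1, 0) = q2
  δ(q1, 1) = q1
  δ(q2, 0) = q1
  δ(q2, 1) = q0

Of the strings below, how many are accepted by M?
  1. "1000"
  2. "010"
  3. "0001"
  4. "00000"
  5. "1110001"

4

"1000": accepted
"010": accepted
"0001": accepted
"00000": accepted
"1110001": rejected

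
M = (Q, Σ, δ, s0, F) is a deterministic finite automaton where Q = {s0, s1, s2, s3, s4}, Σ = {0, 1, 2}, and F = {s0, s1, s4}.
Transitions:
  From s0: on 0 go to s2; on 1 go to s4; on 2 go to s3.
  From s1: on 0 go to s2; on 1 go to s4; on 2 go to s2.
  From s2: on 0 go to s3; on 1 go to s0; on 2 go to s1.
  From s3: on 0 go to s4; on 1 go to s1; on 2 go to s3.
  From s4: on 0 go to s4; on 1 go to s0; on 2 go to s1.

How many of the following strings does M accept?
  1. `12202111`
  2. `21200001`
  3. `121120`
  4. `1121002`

3

`12202111`: accepted
`21200001`: accepted
`121120`: accepted
`1121002`: rejected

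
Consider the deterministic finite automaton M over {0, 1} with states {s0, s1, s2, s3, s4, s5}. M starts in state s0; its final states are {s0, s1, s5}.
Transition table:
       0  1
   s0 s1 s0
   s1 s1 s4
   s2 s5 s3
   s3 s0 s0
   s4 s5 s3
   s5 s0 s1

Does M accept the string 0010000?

s0 --0--> s1
s1 --0--> s1
s1 --1--> s4
s4 --0--> s5
s5 --0--> s0
s0 --0--> s1
s1 --0--> s1
End in state s1, which is an accepting state.

accepted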